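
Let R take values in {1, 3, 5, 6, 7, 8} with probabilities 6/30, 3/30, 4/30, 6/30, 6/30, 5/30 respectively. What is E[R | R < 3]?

1

P(R < 3) = 1/5.
Σ over the event: 1·1/5 = 1/5.
E[R | R < 3] = (1/5) / (1/5) = 1.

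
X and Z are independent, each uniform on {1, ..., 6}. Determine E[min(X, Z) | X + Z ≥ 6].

3

P(X + Z ≥ 6) = 13/18.
Summing min(X,Z)·P(x,y) over outcomes with X + Z ≥ 6 gives 13/6.
E[min(X, Z) | X + Z ≥ 6] = (13/6) / (13/18) = 3.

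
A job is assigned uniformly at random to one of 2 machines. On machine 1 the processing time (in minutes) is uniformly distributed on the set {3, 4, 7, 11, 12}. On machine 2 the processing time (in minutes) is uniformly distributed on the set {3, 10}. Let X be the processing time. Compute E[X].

139/20

E[X | machine 1] = (3+4+7+11+12)/5 = 37/5.
E[X | machine 2] = (3+10)/2 = 13/2.
By the law of total expectation,
E[X] = (1/2)·(37/5) + (1/2)·(13/2) = 139/20.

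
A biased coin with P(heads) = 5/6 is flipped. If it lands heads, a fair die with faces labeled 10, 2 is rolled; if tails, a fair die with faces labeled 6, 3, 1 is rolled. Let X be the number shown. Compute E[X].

50/9

E[X | heads] = (10+2)/2 = 6.
E[X | tails] = (6+3+1)/3 = 10/3.
By the law of total expectation,
E[X] = (5/6)·(6) + (1/6)·(10/3) = 50/9.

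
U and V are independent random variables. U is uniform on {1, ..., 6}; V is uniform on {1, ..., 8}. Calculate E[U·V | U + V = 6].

Outcomes with U + V = 6: (1,5), (2,4), (3,3), (4,2), (5,1), each with probability 1/48.
E[U·V | U + V = 6] = (5 + 8 + 9 + 8 + 5) / 5 = 7.

7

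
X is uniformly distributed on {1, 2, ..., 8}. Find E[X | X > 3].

Given X > 3, X is equally likely to be any of {4, 5, 6, 7, 8}.
E[X | X > 3] = (4 + 5 + 6 + 7 + 8) / 5 = 6.

6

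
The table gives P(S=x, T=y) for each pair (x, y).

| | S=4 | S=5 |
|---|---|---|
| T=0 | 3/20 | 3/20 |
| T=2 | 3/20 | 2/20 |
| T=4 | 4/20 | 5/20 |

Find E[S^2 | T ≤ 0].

41/2

P(T ≤ 0) = 3/10.
Summing S^2·P(S=x,T=y) over the conditioning event gives 123/20.
E[S^2 | T ≤ 0] = (123/20) / (3/10) = 41/2.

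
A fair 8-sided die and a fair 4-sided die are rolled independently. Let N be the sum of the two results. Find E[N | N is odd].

7

P(N is odd) = 1/2.
Σ over the event: 3·1/16 + 5·1/8 + 7·1/8 + 9·1/8 + 11·1/16 = 7/2.
E[N | N is odd] = (7/2) / (1/2) = 7.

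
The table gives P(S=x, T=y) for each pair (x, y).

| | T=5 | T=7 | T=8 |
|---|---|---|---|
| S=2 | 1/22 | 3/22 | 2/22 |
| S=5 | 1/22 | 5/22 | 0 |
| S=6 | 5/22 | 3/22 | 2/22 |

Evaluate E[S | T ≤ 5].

37/7

P(T ≤ 5) = 7/22.
Σ S·P over the event = 2·(1/22) + 5·(1/22) + 6·(5/22) = 37/22.
E[S | T ≤ 5] = (37/22) / (7/22) = 37/7.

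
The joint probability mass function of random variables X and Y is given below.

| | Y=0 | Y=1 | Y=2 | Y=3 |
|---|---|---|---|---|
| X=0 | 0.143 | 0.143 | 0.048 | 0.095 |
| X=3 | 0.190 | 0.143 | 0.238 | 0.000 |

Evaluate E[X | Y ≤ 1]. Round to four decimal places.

1.6139

P(Y ≤ 1) = 0.619.
Σ X·P over the event = 0·(0.143) + 0·(0.143) + 3·(0.190) + 3·(0.143) = 0.999.
E[X | Y ≤ 1] = (0.999) / (0.619) = 1.6139.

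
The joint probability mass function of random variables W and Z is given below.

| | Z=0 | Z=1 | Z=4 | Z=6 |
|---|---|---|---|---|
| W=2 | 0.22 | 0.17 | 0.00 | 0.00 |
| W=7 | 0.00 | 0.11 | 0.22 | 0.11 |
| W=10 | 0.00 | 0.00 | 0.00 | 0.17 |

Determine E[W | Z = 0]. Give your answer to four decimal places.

2.0000

P(Z = 0) = 0.22.
Σ W·P over the event = 2·(0.22) = 0.44.
E[W | Z = 0] = (0.44) / (0.22) = 2.0000.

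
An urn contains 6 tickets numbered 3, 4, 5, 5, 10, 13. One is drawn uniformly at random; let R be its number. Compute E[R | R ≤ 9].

P(R ≤ 9) = 2/3.
Σ over the event: 3·1/6 + 4·1/6 + 5·1/3 = 17/6.
E[R | R ≤ 9] = (17/6) / (2/3) = 17/4.

17/4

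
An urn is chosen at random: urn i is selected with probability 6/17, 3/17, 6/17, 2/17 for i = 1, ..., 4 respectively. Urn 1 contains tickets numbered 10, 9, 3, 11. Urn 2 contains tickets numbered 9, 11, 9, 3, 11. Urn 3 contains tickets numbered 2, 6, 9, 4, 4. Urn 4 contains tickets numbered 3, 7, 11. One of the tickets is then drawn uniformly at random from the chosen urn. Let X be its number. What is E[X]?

E[X | urn 1] = (10+9+3+11)/4 = 33/4.
E[X | urn 2] = (9+11+9+3+11)/5 = 43/5.
E[X | urn 3] = (2+6+9+4+4)/5 = 5.
E[X | urn 4] = (3+7+11)/3 = 7.
E[X] = (6/17)·(33/4) + (3/17)·(43/5) + (6/17)·(5) + (2/17)·(7) = 1193/170.

1193/170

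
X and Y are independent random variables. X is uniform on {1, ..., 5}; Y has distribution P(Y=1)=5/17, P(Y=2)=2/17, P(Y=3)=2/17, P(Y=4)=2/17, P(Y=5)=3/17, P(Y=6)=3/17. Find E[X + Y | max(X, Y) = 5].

P(max(X, Y) = 5) = 26/85.
Summing (X+Y)·P(x,y) over outcomes with max(X, Y) = 5 gives 198/85.
E[X + Y | max(X, Y) = 5] = (198/85) / (26/85) = 99/13.

99/13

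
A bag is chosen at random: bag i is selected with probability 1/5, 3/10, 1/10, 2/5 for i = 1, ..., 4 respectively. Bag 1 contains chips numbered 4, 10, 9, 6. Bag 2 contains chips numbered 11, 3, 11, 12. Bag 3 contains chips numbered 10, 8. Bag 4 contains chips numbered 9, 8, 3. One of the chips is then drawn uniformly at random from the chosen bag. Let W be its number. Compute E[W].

187/24

E[W | bag 1] = (4+10+9+6)/4 = 29/4.
E[W | bag 2] = (11+3+11+12)/4 = 37/4.
E[W | bag 3] = (10+8)/2 = 9.
E[W | bag 4] = (9+8+3)/3 = 20/3.
E[W] = (1/5)·(29/4) + (3/10)·(37/4) + (1/10)·(9) + (2/5)·(20/3) = 187/24.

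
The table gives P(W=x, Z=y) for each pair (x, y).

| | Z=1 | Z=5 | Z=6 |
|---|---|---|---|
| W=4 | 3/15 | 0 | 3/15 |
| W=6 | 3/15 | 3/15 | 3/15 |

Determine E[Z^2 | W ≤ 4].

P(W ≤ 4) = 2/5.
Σ Z^2·P over the event = 1·(3/15) + 36·(3/15) = 37/5.
E[Z^2 | W ≤ 4] = (37/5) / (2/5) = 37/2.

37/2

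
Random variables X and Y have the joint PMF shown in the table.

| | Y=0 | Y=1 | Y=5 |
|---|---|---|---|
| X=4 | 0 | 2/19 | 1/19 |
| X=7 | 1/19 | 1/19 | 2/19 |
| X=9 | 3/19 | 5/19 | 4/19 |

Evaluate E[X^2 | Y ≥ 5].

438/7

P(Y ≥ 5) = 7/19.
Summing X^2·P(X=x,Y=y) over the conditioning event gives 438/19.
E[X^2 | Y ≥ 5] = (438/19) / (7/19) = 438/7.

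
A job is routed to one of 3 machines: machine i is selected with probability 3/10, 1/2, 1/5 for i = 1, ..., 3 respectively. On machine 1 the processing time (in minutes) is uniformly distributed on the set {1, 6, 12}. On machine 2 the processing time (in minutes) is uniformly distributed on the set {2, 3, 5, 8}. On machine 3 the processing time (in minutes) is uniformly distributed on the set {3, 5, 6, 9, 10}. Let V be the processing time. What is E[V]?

E[V | machine 1] = (1+6+12)/3 = 19/3.
E[V | machine 2] = (2+3+5+8)/4 = 9/2.
E[V | machine 3] = (3+5+6+9+10)/5 = 33/5.
By the law of total expectation,
E[V] = (3/10)·(19/3) + (1/2)·(9/2) + (1/5)·(33/5) = 547/100.

547/100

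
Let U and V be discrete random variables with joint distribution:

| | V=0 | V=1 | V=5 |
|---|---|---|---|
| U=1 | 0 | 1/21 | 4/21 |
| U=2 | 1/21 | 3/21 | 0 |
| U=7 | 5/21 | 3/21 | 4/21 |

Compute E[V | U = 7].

23/12

P(U = 7) = 4/7.
Summing V·P(U=x,V=y) over the conditioning event gives 23/21.
E[V | U = 7] = (23/21) / (4/7) = 23/12.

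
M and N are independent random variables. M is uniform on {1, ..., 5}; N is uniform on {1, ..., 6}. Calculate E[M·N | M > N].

17/2

P(M > N) = 1/3.
Summing MN·P(x,y) over outcomes with M > N gives 17/6.
E[M·N | M > N] = (17/6) / (1/3) = 17/2.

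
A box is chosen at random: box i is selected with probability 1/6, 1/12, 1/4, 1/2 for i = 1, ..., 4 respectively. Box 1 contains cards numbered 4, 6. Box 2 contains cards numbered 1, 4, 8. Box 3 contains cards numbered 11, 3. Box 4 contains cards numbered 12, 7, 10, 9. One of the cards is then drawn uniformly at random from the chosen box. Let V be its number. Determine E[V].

277/36

E[V | box 1] = (4+6)/2 = 5.
E[V | box 2] = (1+4+8)/3 = 13/3.
E[V | box 3] = (11+3)/2 = 7.
E[V | box 4] = (12+7+10+9)/4 = 19/2.
E[V] = (1/6)·(5) + (1/12)·(13/3) + (1/4)·(7) + (1/2)·(19/2) = 277/36.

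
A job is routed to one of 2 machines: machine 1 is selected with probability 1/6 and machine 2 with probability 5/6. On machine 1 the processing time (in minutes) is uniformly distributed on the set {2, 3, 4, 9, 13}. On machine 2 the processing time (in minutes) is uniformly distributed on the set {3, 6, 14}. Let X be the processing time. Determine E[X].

334/45

E[X | machine 1] = (2+3+4+9+13)/5 = 31/5.
E[X | machine 2] = (3+6+14)/3 = 23/3.
E[X] = (1/6)·(31/5) + (5/6)·(23/3) = 334/45.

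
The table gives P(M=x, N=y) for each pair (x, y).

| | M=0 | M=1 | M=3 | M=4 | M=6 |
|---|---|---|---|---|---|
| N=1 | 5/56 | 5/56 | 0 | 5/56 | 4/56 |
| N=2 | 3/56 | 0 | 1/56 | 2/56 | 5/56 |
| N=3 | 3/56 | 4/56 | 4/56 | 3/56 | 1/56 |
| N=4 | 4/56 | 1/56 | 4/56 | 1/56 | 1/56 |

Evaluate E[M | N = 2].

P(N = 2) = 11/56.
Σ M·P over the event = 0·(3/56) + 3·(1/56) + 4·(2/56) + 6·(5/56) = 41/56.
E[M | N = 2] = (41/56) / (11/56) = 41/11.

41/11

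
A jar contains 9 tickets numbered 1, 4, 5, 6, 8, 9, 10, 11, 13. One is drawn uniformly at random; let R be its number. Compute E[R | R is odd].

39/5

P(R is odd) = 5/9.
Σ over the event: 1·1/9 + 5·1/9 + 9·1/9 + 11·1/9 + 13·1/9 = 13/3.
E[R | R is odd] = (13/3) / (5/9) = 39/5.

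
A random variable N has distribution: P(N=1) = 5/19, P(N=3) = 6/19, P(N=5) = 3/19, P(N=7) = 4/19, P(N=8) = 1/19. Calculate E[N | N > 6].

36/5

P(N > 6) = 5/19.
Σ over the event: 7·4/19 + 8·1/19 = 36/19.
E[N | N > 6] = (36/19) / (5/19) = 36/5.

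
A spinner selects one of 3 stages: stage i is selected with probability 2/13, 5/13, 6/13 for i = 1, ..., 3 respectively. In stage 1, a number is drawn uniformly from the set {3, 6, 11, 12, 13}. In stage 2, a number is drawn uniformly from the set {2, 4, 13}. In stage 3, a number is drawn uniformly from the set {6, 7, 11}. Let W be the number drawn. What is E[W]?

293/39

E[W | stage 1] = (3+6+11+12+13)/5 = 9.
E[W | stage 2] = (2+4+13)/3 = 19/3.
E[W | stage 3] = (6+7+11)/3 = 8.
E[W] = (2/13)·(9) + (5/13)·(19/3) + (6/13)·(8) = 293/39.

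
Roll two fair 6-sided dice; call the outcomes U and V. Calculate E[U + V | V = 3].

13/2

Outcomes with V = 3: (1,3), (2,3), (3,3), (4,3), (5,3), (6,3), each with probability 1/36.
E[U + V | V = 3] = (4 + 5 + 6 + 7 + 8 + 9) / 6 = 13/2.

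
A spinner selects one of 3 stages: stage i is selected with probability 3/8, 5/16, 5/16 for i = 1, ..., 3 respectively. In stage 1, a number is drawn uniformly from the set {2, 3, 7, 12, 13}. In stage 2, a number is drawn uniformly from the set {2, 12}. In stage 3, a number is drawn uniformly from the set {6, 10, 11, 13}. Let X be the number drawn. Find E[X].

E[X | stage 1] = (2+3+7+12+13)/5 = 37/5.
E[X | stage 2] = (2+12)/2 = 7.
E[X | stage 3] = (6+10+11+13)/4 = 10.
By the law of total expectation,
E[X] = (3/8)·(37/5) + (5/16)·(7) + (5/16)·(10) = 647/80.

647/80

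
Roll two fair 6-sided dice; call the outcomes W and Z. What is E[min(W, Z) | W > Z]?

7/3

P(W > Z) = 5/12.
Summing min(W,Z)·P(x,y) over outcomes with W > Z gives 35/36.
E[min(W, Z) | W > Z] = (35/36) / (5/12) = 7/3.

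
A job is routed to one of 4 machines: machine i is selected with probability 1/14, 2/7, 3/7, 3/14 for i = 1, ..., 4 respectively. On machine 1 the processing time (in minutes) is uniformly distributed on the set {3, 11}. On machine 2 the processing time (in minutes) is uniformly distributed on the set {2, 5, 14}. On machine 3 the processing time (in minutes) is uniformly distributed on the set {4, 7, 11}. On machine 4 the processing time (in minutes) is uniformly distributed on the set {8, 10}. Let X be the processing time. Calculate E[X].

E[X | machine 1] = (3+11)/2 = 7.
E[X | machine 2] = (2+5+14)/3 = 7.
E[X | machine 3] = (4+7+11)/3 = 22/3.
E[X | machine 4] = (8+10)/2 = 9.
By the law of total expectation,
E[X] = (1/14)·(7) + (2/7)·(7) + (3/7)·(22/3) + (3/14)·(9) = 53/7.

53/7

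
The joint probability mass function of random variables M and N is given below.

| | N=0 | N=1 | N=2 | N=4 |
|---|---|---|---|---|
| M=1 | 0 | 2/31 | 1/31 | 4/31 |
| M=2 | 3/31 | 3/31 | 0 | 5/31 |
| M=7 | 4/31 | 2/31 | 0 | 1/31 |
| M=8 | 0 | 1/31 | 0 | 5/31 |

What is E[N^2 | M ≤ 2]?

17/2

P(M ≤ 2) = 18/31.
Summing N^2·P(M=x,N=y) over the conditioning event gives 153/31.
E[N^2 | M ≤ 2] = (153/31) / (18/31) = 17/2.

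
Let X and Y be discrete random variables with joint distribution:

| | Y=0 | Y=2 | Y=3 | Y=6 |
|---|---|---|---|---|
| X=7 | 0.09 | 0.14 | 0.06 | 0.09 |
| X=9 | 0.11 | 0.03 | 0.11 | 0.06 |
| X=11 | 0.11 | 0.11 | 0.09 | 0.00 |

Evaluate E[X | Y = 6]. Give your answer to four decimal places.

7.8000

P(Y = 6) = 0.15.
Summing X·P(X=x,Y=y) over the conditioning event gives 1.17.
E[X | Y = 6] = (1.17) / (0.15) = 7.8000.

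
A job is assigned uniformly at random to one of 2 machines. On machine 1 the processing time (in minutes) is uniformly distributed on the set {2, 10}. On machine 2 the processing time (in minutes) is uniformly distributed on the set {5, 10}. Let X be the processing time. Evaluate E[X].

E[X | machine 1] = (2+10)/2 = 6.
E[X | machine 2] = (5+10)/2 = 15/2.
By the law of total expectation,
E[X] = (1/2)·(6) + (1/2)·(15/2) = 27/4.

27/4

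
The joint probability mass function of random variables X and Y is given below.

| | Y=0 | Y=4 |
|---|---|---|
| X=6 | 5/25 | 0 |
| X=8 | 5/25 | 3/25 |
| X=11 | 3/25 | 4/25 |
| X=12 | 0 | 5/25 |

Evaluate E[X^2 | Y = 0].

863/13

P(Y = 0) = 13/25.
Σ X^2·P over the event = 36·(5/25) + 64·(5/25) + 121·(3/25) = 863/25.
E[X^2 | Y = 0] = (863/25) / (13/25) = 863/13.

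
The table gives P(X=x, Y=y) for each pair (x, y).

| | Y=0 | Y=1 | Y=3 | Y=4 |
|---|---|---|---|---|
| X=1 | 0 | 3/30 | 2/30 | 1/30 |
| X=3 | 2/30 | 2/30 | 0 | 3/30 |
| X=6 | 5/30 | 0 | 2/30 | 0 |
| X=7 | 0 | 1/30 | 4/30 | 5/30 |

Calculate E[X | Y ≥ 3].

87/17

P(Y ≥ 3) = 17/30.
Σ X·P over the event = 1·(2/30) + 1·(1/30) + 3·(3/30) + 6·(2/30) + 7·(4/30) + 7·(5/30) = 29/10.
E[X | Y ≥ 3] = (29/10) / (17/30) = 87/17.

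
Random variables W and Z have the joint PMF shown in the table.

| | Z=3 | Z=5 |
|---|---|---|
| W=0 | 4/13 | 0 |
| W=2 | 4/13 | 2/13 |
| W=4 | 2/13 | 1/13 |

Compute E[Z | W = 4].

P(W = 4) = 3/13.
Σ Z·P over the event = 3·(2/13) + 5·(1/13) = 11/13.
E[Z | W = 4] = (11/13) / (3/13) = 11/3.

11/3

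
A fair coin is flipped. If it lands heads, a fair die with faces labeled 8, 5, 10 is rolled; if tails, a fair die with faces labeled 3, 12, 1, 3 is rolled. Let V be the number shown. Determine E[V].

149/24

E[V | heads] = (8+5+10)/3 = 23/3.
E[V | tails] = (3+12+1+3)/4 = 19/4.
E[V] = (1/2)·(23/3) + (1/2)·(19/4) = 149/24.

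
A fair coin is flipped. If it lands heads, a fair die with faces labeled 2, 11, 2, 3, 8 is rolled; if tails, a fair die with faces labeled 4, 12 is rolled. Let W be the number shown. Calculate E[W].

33/5

E[W | heads] = (2+11+2+3+8)/5 = 26/5.
E[W | tails] = (4+12)/2 = 8.
E[W] = (1/2)·(26/5) + (1/2)·(8) = 33/5.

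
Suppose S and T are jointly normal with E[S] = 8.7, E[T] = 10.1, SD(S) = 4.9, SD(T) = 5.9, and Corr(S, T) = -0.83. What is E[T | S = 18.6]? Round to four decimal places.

0.2061

For a bivariate normal, E[T | S=x] = μ_T + ρ·(σ_T/σ_S)·(x − μ_S).
E[T | S=18.6] = 10.1 + (-0.83)·(5.9/4.9)·(18.6 − (8.7)) = 10.1 + (-0.999388)·(9.9) = 0.2061.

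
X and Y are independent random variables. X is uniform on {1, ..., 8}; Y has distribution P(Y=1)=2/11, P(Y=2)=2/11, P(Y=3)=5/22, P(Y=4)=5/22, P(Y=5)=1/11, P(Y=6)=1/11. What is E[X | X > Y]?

P(X > Y) = 107/176.
Summing X·P(x,y) over outcomes with X > Y gives 39/11.
E[X | X > Y] = (39/11) / (107/176) = 624/107.

624/107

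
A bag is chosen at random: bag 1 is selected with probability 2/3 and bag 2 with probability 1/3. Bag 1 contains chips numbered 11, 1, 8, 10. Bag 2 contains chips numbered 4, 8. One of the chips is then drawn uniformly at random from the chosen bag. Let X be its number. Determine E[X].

E[X | bag 1] = (11+1+8+10)/4 = 15/2.
E[X | bag 2] = (4+8)/2 = 6.
By the law of total expectation,
E[X] = (2/3)·(15/2) + (1/3)·(6) = 7.

7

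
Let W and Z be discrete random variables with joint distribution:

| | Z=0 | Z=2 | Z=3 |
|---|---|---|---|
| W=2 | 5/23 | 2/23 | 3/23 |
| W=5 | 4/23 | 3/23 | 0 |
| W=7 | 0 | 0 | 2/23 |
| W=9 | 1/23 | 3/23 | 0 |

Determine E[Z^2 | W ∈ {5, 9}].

P(W ∈ {5, 9}) = 11/23.
Σ Z^2·P over the event = 0·(4/23) + 4·(3/23) + 0·(1/23) + 4·(3/23) = 24/23.
E[Z^2 | W ∈ {5, 9}] = (24/23) / (11/23) = 24/11.

24/11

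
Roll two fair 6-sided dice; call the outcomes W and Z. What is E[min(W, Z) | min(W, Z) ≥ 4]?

41/9

Outcomes with min(W, Z) ≥ 4: (4,4), (4,5), (4,6), (5,4), (5,5), (5,6), (6,4), (6,5), (6,6), each with probability 1/36.
E[min(W, Z) | min(W, Z) ≥ 4] = (4 + 4 + 4 + 4 + 5 + 5 + 4 + 5 + 6) / 9 = 41/9.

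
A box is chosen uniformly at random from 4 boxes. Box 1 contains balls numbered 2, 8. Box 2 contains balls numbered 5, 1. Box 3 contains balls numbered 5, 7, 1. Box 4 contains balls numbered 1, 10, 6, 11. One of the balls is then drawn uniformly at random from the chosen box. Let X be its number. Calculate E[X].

29/6

E[X | box 1] = (2+8)/2 = 5.
E[X | box 2] = (5+1)/2 = 3.
E[X | box 3] = (5+7+1)/3 = 13/3.
E[X | box 4] = (1+10+6+11)/4 = 7.
By the law of total expectation,
E[X] = (1/4)·(5) + (1/4)·(3) + (1/4)·(13/3) + (1/4)·(7) = 29/6.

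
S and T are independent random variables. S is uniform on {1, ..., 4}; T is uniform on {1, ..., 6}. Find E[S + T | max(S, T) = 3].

24/5

P(max(S, T) = 3) = 5/24.
Summing (S+T)·P(x,y) over outcomes with max(S, T) = 3 gives 1.
E[S + T | max(S, T) = 3] = (1) / (5/24) = 24/5.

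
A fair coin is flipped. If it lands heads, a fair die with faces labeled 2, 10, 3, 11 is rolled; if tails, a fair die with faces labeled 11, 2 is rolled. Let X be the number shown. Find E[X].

E[X | heads] = (2+10+3+11)/4 = 13/2.
E[X | tails] = (11+2)/2 = 13/2.
By the law of total expectation,
E[X] = (1/2)·(13/2) + (1/2)·(13/2) = 13/2.

13/2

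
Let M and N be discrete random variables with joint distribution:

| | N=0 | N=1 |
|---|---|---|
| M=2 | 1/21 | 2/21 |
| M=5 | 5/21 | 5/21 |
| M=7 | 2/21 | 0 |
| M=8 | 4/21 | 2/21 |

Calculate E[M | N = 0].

P(N = 0) = 4/7.
Summing M·P(M=x,N=y) over the conditioning event gives 73/21.
E[M | N = 0] = (73/21) / (4/7) = 73/12.

73/12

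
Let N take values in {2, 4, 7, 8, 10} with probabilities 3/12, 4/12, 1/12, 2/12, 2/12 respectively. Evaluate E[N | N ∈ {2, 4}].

P(N ∈ {2, 4}) = 7/12.
Σ over the event: 2·1/4 + 4·1/3 = 11/6.
E[N | N ∈ {2, 4}] = (11/6) / (7/12) = 22/7.

22/7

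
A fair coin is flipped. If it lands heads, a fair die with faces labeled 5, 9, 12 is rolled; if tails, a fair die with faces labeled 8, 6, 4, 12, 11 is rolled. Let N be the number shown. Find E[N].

253/30

E[N | heads] = (5+9+12)/3 = 26/3.
E[N | tails] = (8+6+4+12+11)/5 = 41/5.
E[N] = (1/2)·(26/3) + (1/2)·(41/5) = 253/30.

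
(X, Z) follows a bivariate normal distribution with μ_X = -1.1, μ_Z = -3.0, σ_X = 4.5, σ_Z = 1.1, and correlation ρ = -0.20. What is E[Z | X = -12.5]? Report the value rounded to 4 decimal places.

The regression of Z on X has slope ρ·σ_Z/σ_X and passes through (μ_X, μ_Z).
E[Z | X=-12.5] = -3.0 + (-0.20)·(1.1/4.5)·(-12.5 − (-1.1)) = -3.0 + (-0.048889)·(-11.4) = -2.4427.

-2.4427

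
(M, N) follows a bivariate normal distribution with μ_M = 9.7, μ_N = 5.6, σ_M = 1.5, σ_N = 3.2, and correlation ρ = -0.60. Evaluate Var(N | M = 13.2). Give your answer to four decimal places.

For a bivariate normal, Var(N | M=x) = σ_N²(1 − ρ²).
Var(N | M=13.2) = (3.2)²·(1 − (-0.60)²) = 10.24·0.64 = 6.5536.

6.5536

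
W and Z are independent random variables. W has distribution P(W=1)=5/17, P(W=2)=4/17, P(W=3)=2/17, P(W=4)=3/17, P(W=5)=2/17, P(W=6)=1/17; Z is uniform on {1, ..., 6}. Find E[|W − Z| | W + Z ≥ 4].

24/11

P(W + Z ≥ 4) = 44/51.
Summing |W−Z|·P(x,y) over outcomes with W + Z ≥ 4 gives 32/17.
E[|W − Z| | W + Z ≥ 4] = (32/17) / (44/51) = 24/11.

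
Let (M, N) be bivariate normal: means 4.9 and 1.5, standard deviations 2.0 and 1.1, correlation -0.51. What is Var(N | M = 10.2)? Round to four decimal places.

0.8953

Var(N | M=x) = (1 − ρ²)·σ_N².
Var(N | M=10.2) = (1.1)²·(1 − (-0.51)²) = 1.21·0.7399 = 0.8953.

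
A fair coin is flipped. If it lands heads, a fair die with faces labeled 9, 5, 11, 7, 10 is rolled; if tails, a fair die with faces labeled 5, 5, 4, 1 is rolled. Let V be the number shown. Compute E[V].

E[V | heads] = (9+5+11+7+10)/5 = 42/5.
E[V | tails] = (5+5+4+1)/4 = 15/4.
E[V] = (1/2)·(42/5) + (1/2)·(15/4) = 243/40.

243/40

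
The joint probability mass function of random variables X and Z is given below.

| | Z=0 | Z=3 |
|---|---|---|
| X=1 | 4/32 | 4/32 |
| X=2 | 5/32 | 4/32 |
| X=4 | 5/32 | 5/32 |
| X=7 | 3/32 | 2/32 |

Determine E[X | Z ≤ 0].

P(Z ≤ 0) = 17/32.
Σ X·P over the event = 1·(4/32) + 2·(5/32) + 4·(5/32) + 7·(3/32) = 55/32.
E[X | Z ≤ 0] = (55/32) / (17/32) = 55/17.

55/17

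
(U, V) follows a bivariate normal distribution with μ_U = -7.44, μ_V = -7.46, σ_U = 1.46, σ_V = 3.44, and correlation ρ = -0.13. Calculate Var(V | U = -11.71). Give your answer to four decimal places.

The conditional variance in a bivariate normal is σ_V²(1 − ρ²), independent of x.
Var(V | U=-11.71) = (3.44)²·(1 − (-0.13)²) = 11.8336·0.9831 = 11.6336.

11.6336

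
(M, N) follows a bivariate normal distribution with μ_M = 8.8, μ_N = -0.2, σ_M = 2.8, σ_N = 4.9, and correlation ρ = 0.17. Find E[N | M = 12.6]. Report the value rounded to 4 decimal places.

0.9305

For a bivariate normal, E[N | M=x] = μ_N + ρ·(σ_N/σ_M)·(x − μ_M).
E[N | M=12.6] = -0.2 + (0.17)·(4.9/2.8)·(12.6 − (8.8)) = -0.2 + (0.2975)·(3.8) = 0.9305.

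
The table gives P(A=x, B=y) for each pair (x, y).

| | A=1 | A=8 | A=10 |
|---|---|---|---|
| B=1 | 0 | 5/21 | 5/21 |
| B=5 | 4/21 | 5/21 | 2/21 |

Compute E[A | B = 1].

9

P(B = 1) = 10/21.
Σ A·P over the event = 8·(5/21) + 10·(5/21) = 30/7.
E[A | B = 1] = (30/7) / (10/21) = 9.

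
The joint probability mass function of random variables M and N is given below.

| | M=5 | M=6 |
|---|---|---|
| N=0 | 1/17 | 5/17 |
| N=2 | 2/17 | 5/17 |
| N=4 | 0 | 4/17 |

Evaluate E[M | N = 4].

P(N = 4) = 4/17.
Summing M·P(M=x,N=y) over the conditioning event gives 24/17.
E[M | N = 4] = (24/17) / (4/17) = 6.

6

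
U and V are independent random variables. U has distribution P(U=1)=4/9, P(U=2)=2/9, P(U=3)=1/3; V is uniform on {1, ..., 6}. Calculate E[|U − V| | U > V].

11/8

P(U > V) = 4/27.
Summing |U−V|·P(x,y) over outcomes with U > V gives 11/54.
E[|U − V| | U > V] = (11/54) / (4/27) = 11/8.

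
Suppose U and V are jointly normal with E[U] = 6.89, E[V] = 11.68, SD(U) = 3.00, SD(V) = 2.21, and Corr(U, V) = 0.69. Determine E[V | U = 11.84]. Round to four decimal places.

14.1961

The regression of V on U has slope ρ·σ_V/σ_U and passes through (μ_U, μ_V).
E[V | U=11.84] = 11.68 + (0.69)·(2.21/3.00)·(11.84 − (6.89)) = 11.68 + (0.5083)·(4.95) = 14.1961.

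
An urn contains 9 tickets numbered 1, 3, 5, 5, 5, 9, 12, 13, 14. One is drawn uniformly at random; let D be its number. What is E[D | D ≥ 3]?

P(D ≥ 3) = 8/9.
Σ over the event: 3·1/9 + 5·1/3 + 9·1/9 + 12·1/9 + 13·1/9 + 14·1/9 = 22/3.
E[D | D ≥ 3] = (22/3) / (8/9) = 33/4.

33/4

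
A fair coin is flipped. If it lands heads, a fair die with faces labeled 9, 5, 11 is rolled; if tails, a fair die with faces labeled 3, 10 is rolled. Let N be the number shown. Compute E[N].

89/12

E[N | heads] = (9+5+11)/3 = 25/3.
E[N | tails] = (3+10)/2 = 13/2.
By the law of total expectation,
E[N] = (1/2)·(25/3) + (1/2)·(13/2) = 89/12.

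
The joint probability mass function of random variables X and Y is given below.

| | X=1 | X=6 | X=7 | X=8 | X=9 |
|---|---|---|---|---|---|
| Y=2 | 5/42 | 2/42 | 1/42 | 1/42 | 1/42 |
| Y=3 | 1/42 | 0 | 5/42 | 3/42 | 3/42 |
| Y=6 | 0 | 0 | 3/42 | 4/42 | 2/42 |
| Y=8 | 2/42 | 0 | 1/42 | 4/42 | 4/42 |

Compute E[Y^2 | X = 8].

431/12

P(X = 8) = 2/7.
Summing Y^2·P(X=x,Y=y) over the conditioning event gives 431/42.
E[Y^2 | X = 8] = (431/42) / (2/7) = 431/12.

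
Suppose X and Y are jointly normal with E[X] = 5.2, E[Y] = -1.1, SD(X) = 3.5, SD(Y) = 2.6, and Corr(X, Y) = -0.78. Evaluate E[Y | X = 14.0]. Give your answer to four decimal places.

-6.1990

For a bivariate normal, E[Y | X=x] = μ_Y + ρ·(σ_Y/σ_X)·(x − μ_X).
E[Y | X=14.0] = -1.1 + (-0.78)·(2.6/3.5)·(14.0 − (5.2)) = -1.1 + (-0.57943)·(8.8) = -6.1990.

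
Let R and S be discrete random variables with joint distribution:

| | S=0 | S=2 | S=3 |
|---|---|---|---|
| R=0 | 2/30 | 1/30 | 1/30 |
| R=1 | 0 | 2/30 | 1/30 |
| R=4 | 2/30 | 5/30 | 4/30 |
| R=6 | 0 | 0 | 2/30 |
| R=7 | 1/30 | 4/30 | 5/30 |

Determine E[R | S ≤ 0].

P(S ≤ 0) = 1/6.
Σ R·P over the event = 0·(2/30) + 4·(2/30) + 7·(1/30) = 1/2.
E[R | S ≤ 0] = (1/2) / (1/6) = 3.

3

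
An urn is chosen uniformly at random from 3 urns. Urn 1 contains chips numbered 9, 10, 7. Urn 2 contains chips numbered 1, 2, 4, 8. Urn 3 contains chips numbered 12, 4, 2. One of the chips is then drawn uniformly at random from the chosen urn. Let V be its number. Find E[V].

E[V | urn 1] = (9+10+7)/3 = 26/3.
E[V | urn 2] = (1+2+4+8)/4 = 15/4.
E[V | urn 3] = (12+4+2)/3 = 6.
By the law of total expectation,
E[V] = (1/3)·(26/3) + (1/3)·(15/4) + (1/3)·(6) = 221/36.

221/36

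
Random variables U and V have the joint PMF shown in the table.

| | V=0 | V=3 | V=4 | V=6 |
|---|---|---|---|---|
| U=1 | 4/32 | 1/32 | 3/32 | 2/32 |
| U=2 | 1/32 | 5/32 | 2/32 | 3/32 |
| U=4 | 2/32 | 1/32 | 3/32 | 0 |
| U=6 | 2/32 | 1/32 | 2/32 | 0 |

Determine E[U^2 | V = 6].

14/5

P(V = 6) = 5/32.
Σ U^2·P over the event = 1·(2/32) + 4·(3/32) = 7/16.
E[U^2 | V = 6] = (7/16) / (5/32) = 14/5.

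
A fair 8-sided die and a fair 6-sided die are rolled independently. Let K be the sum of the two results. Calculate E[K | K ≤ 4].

P(K ≤ 4) = 1/8.
Σ over the event: 2·1/48 + 3·1/24 + 4·1/16 = 5/12.
E[K | K ≤ 4] = (5/12) / (1/8) = 10/3.

10/3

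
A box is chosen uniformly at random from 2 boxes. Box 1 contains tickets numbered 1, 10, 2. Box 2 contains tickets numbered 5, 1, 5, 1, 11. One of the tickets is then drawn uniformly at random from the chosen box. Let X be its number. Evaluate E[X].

67/15

E[X | box 1] = (1+10+2)/3 = 13/3.
E[X | box 2] = (5+1+5+1+11)/5 = 23/5.
E[X] = (1/2)·(13/3) + (1/2)·(23/5) = 67/15.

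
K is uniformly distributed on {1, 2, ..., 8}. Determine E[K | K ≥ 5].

13/2

Given K ≥ 5, K is equally likely to be any of {5, 6, 7, 8}.
E[K | K ≥ 5] = (5 + 6 + 7 + 8) / 4 = 13/2.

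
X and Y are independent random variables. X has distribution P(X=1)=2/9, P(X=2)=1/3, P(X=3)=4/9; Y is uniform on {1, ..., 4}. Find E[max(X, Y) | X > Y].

P(X > Y) = 11/36.
Summing max(X,Y)·P(x,y) over outcomes with X > Y gives 5/6.
E[max(X, Y) | X > Y] = (5/6) / (11/36) = 30/11.

30/11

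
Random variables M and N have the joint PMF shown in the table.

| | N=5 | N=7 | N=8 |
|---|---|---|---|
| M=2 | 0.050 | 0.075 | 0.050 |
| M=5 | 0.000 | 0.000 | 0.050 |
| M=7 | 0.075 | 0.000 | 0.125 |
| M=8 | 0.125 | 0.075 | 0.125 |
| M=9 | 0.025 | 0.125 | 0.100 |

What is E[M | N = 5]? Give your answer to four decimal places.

P(N = 5) = 0.275.
Σ M·P over the event = 2·(0.050) + 7·(0.075) + 8·(0.125) + 9·(0.025) = 1.850.
E[M | N = 5] = (1.850) / (0.275) = 6.7273.

6.7273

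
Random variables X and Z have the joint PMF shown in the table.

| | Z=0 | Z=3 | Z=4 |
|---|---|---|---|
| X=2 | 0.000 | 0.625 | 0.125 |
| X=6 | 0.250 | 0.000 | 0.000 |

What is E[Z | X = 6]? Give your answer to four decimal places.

0.0000

P(X = 6) = 0.250.
Σ Z·P over the event = 0·(0.250) = 0.000.
E[Z | X = 6] = (0.000) / (0.250) = 0.0000.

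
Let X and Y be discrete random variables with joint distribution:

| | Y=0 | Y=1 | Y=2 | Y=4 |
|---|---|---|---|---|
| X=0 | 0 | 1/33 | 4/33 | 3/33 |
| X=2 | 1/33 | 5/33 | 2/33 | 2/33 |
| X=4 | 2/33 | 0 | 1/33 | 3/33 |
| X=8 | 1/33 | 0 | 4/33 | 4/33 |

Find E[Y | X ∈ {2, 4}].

P(X ∈ {2, 4}) = 16/33.
Σ Y·P over the event = 0·(1/33) + 1·(5/33) + 2·(2/33) + 4·(2/33) + 0·(2/33) + 2·(1/33) + 4·(3/33) = 31/33.
E[Y | X ∈ {2, 4}] = (31/33) / (16/33) = 31/16.

31/16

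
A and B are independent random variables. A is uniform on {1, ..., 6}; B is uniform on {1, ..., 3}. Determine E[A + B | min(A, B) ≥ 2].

P(min(A, B) ≥ 2) = 5/9.
Summing (A+B)·P(x,y) over outcomes with min(A, B) ≥ 2 gives 65/18.
E[A + B | min(A, B) ≥ 2] = (65/18) / (5/9) = 13/2.

13/2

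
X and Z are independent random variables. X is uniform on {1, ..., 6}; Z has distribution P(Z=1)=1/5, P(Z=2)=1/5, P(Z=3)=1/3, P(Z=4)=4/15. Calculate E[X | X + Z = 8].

59/12

P(X + Z = 8) = 2/15.
Summing X·P(x,y) over outcomes with X + Z = 8 gives 59/90.
E[X | X + Z = 8] = (59/90) / (2/15) = 59/12.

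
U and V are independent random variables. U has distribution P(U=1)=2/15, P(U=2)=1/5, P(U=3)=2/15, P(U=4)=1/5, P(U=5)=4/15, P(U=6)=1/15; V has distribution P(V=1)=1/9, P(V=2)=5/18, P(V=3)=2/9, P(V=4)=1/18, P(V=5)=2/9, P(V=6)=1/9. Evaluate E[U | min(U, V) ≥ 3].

22/5

P(min(U, V) ≥ 3) = 11/27.
Summing U·P(x,y) over outcomes with min(U, V) ≥ 3 gives 242/135.
E[U | min(U, V) ≥ 3] = (242/135) / (11/27) = 22/5.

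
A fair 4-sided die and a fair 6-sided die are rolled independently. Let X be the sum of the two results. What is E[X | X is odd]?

6

P(X is odd) = 1/2.
Σ over the event: 3·1/12 + 5·1/6 + 7·1/6 + 9·1/12 = 3.
E[X | X is odd] = (3) / (1/2) = 6.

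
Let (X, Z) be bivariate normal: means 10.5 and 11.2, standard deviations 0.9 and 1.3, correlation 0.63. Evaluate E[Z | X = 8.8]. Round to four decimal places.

9.6530

The regression of Z on X has slope ρ·σ_Z/σ_X and passes through (μ_X, μ_Z).
E[Z | X=8.8] = 11.2 + (0.63)·(1.3/0.9)·(8.8 − (10.5)) = 11.2 + (0.91)·(-1.7) = 9.6530.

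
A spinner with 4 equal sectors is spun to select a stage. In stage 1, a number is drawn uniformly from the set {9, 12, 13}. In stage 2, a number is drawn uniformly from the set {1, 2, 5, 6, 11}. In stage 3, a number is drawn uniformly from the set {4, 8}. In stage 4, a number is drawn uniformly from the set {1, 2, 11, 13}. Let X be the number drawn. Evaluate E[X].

E[X | stage 1] = (9+12+13)/3 = 34/3.
E[X | stage 2] = (1+2+5+6+11)/5 = 5.
E[X | stage 3] = (4+8)/2 = 6.
E[X | stage 4] = (1+2+11+13)/4 = 27/4.
E[X] = (1/4)·(34/3) + (1/4)·(5) + (1/4)·(6) + (1/4)·(27/4) = 349/48.

349/48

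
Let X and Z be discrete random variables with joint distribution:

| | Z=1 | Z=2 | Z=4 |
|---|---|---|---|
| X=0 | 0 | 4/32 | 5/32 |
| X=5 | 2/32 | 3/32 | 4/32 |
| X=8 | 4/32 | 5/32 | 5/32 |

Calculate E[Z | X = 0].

P(X = 0) = 9/32.
Summing Z·P(X=x,Z=y) over the conditioning event gives 7/8.
E[Z | X = 0] = (7/8) / (9/32) = 28/9.

28/9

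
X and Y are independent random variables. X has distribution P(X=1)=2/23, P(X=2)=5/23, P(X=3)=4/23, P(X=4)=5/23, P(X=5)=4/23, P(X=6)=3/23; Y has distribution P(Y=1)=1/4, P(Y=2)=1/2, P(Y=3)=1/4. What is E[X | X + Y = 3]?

14/9

P(X + Y = 3) = 9/92.
Summing X·P(x,y) over outcomes with X + Y = 3 gives 7/46.
E[X | X + Y = 3] = (7/46) / (9/92) = 14/9.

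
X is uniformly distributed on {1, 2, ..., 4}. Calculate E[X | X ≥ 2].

Given X ≥ 2, X is equally likely to be any of {2, 3, 4}.
E[X | X ≥ 2] = (2 + 3 + 4) / 3 = 3.

3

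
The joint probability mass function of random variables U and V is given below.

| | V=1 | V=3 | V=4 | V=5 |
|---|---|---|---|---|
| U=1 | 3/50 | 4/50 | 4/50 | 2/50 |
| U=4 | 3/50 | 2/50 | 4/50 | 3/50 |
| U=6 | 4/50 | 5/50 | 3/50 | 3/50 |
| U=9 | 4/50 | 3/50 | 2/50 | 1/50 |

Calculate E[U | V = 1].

75/14

P(V = 1) = 7/25.
Summing U·P(U=x,V=y) over the conditioning event gives 3/2.
E[U | V = 1] = (3/2) / (7/25) = 75/14.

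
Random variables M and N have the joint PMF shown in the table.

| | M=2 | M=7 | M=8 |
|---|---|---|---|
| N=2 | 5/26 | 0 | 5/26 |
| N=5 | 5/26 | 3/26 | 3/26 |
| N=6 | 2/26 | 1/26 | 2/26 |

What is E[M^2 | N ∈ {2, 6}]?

P(N ∈ {2, 6}) = 15/26.
Summing M^2·P(M=x,N=y) over the conditioning event gives 525/26.
E[M^2 | N ∈ {2, 6}] = (525/26) / (15/26) = 35.

35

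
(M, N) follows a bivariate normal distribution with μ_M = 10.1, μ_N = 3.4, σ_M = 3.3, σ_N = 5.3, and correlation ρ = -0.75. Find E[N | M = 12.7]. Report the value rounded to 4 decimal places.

E[N | M=x] = μ_N + ρ(σ_N/σ_M)(x − μ_M) for jointly normal variables.
E[N | M=12.7] = 3.4 + (-0.75)·(5.3/3.3)·(12.7 − (10.1)) = 3.4 + (-1.20455)·(2.6) = 0.2682.

0.2682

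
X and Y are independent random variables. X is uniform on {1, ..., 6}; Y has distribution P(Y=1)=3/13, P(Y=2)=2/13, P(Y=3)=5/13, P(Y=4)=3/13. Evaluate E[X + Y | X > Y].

76/11

P(X > Y) = 22/39.
Summing (X+Y)·P(x,y) over outcomes with X > Y gives 152/39.
E[X + Y | X > Y] = (152/39) / (22/39) = 76/11.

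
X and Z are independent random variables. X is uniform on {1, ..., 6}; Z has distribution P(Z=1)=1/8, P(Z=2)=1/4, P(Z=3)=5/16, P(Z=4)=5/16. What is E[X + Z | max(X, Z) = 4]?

199/31

P(max(X, Z) = 4) = 31/96.
Summing (X+Z)·P(x,y) over outcomes with max(X, Z) = 4 gives 199/96.
E[X + Z | max(X, Z) = 4] = (199/96) / (31/96) = 199/31.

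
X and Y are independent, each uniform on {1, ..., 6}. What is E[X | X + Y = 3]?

3/2

Outcomes with X + Y = 3: (1,2), (2,1), each with probability 1/36.
E[X | X + Y = 3] = (1 + 2) / 2 = 3/2.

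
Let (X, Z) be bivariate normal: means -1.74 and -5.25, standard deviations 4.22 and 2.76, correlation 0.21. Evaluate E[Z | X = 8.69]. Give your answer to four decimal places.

-3.8175

The regression of Z on X has slope ρ·σ_Z/σ_X and passes through (μ_X, μ_Z).
E[Z | X=8.69] = -5.25 + (0.21)·(2.76/4.22)·(8.69 − (-1.74)) = -5.25 + (0.137346)·(10.43) = -3.8175.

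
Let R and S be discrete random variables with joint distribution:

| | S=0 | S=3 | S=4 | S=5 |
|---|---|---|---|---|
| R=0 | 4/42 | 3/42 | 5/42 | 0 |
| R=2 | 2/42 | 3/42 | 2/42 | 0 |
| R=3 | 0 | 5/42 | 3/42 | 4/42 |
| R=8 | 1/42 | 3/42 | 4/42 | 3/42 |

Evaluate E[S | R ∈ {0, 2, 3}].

P(R ∈ {0, 2, 3}) = 31/42.
Summing S·P(R=x,S=y) over the conditioning event gives 31/14.
E[S | R ∈ {0, 2, 3}] = (31/14) / (31/42) = 3.

3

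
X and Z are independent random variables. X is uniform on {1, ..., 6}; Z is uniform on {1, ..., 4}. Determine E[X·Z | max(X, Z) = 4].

P(max(X, Z) = 4) = 7/24.
Summing XZ·P(x,y) over outcomes with max(X, Z) = 4 gives 8/3.
E[X·Z | max(X, Z) = 4] = (8/3) / (7/24) = 64/7.

64/7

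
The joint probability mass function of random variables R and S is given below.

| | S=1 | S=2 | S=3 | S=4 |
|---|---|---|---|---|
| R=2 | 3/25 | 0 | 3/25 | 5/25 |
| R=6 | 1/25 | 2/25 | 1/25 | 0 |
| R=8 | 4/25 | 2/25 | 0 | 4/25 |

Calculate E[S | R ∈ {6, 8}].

P(R ∈ {6, 8}) = 14/25.
Σ S·P over the event = 1·(1/25) + 2·(2/25) + 3·(1/25) + 1·(4/25) + 2·(2/25) + 4·(4/25) = 32/25.
E[S | R ∈ {6, 8}] = (32/25) / (14/25) = 16/7.

16/7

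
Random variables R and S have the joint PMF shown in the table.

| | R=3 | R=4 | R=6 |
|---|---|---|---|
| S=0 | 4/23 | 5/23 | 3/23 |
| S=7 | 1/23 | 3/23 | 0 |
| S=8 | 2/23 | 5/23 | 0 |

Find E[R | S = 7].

P(S = 7) = 4/23.
Σ R·P over the event = 3·(1/23) + 4·(3/23) = 15/23.
E[R | S = 7] = (15/23) / (4/23) = 15/4.

15/4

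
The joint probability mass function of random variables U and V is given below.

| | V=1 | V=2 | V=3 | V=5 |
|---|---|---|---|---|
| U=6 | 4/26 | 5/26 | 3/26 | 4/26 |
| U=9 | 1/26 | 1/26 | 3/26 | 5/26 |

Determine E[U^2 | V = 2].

87/2

P(V = 2) = 3/13.
Summing U^2·P(U=x,V=y) over the conditioning event gives 261/26.
E[U^2 | V = 2] = (261/26) / (3/13) = 87/2.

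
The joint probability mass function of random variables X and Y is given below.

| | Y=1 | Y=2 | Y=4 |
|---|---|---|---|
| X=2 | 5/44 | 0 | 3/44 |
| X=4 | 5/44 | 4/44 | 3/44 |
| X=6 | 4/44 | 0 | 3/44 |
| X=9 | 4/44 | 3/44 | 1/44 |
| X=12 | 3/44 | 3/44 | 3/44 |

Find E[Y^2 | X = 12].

7

P(X = 12) = 9/44.
Σ Y^2·P over the event = 1·(3/44) + 4·(3/44) + 16·(3/44) = 63/44.
E[Y^2 | X = 12] = (63/44) / (9/44) = 7.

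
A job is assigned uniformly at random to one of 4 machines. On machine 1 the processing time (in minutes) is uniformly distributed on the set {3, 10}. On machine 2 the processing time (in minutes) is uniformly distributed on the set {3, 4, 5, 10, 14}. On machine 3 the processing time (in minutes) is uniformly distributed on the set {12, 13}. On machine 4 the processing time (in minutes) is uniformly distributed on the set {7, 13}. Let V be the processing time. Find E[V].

E[V | machine 1] = (3+10)/2 = 13/2.
E[V | machine 2] = (3+4+5+10+14)/5 = 36/5.
E[V | machine 3] = (12+13)/2 = 25/2.
E[V | machine 4] = (7+13)/2 = 10.
E[V] = (1/4)·(13/2) + (1/4)·(36/5) + (1/4)·(25/2) + (1/4)·(10) = 181/20.

181/20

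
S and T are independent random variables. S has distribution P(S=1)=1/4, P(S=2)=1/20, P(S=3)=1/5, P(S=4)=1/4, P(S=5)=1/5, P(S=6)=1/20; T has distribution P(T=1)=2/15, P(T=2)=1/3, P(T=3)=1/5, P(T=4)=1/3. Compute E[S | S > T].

678/155

P(S > T) = 31/60.
Summing S·P(x,y) over outcomes with S > T gives 113/50.
E[S | S > T] = (113/50) / (31/60) = 678/155.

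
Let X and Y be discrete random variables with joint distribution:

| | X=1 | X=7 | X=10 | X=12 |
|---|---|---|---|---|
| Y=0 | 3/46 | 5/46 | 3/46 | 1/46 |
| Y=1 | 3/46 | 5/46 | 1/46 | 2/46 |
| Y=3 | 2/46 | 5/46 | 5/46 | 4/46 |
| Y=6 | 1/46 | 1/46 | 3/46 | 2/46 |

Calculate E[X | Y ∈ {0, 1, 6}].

107/15

P(Y ∈ {0, 1, 6}) = 15/23.
Summing X·P(X=x,Y=y) over the conditioning event gives 107/23.
E[X | Y ∈ {0, 1, 6}] = (107/23) / (15/23) = 107/15.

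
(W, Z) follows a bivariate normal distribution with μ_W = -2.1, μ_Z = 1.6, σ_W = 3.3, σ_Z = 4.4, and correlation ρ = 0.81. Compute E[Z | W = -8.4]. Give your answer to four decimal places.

For a bivariate normal, E[Z | W=x] = μ_Z + ρ·(σ_Z/σ_W)·(x − μ_W).
E[Z | W=-8.4] = 1.6 + (0.81)·(4.4/3.3)·(-8.4 − (-2.1)) = 1.6 + (1.08)·(-6.3) = -5.2040.

-5.2040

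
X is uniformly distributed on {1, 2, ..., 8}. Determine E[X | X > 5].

Given X > 5, X is equally likely to be any of {6, 7, 8}.
E[X | X > 5] = (6 + 7 + 8) / 3 = 7.

7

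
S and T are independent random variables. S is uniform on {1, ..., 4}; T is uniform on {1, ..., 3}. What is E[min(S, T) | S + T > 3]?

Outcomes with S + T > 3: (1,3), (2,2), (2,3), (3,1), (3,2), (3,3), (4,1), (4,2), (4,3), each with probability 1/12.
E[min(S, T) | S + T > 3] = (1 + 2 + 2 + 1 + 2 + 3 + 1 + 2 + 3) / 9 = 17/9.

17/9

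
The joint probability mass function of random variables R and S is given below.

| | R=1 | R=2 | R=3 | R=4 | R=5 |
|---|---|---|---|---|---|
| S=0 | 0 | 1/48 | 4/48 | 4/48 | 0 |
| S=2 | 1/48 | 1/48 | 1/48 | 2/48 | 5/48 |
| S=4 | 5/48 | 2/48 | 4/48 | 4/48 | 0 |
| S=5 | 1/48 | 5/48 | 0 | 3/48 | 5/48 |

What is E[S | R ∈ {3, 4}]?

53/22

P(R ∈ {3, 4}) = 11/24.
Σ S·P over the event = 0·(4/48) + 2·(1/48) + 4·(4/48) + 0·(4/48) + 2·(2/48) + 4·(4/48) + 5·(3/48) = 53/48.
E[S | R ∈ {3, 4}] = (53/48) / (11/24) = 53/22.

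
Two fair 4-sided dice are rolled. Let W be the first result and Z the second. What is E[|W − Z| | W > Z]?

5/3

P(W > Z) = 3/8.
Summing |W−Z|·P(x,y) over outcomes with W > Z gives 5/8.
E[|W − Z| | W > Z] = (5/8) / (3/8) = 5/3.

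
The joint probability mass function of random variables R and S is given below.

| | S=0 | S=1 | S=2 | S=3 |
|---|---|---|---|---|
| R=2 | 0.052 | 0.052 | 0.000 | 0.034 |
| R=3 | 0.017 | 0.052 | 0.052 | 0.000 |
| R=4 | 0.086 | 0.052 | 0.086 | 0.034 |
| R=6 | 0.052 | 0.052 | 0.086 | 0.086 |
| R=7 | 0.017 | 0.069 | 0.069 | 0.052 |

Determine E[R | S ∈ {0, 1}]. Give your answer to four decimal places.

4.3772

P(S ∈ {0, 1}) = 0.501.
Summing R·P(R=x,S=y) over the conditioning event gives 2.193.
E[R | S ∈ {0, 1}] = (2.193) / (0.501) = 4.3772.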